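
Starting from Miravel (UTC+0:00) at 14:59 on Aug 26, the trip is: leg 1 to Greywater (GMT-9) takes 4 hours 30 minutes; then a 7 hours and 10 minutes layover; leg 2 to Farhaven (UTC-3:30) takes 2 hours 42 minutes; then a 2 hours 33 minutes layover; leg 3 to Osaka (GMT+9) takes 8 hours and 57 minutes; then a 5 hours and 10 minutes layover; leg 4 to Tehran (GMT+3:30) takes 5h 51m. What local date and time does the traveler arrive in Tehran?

Miravel is at UTC+0, so departure is already 14:59 UTC on Aug 26.
Add 4 hours 30 minutes leg 1 → 19:29 UTC.
Add 7 hours 10 minutes layover in Greywater → 02:39 UTC (Aug 27).
Add 2 hours and 42 minutes leg 2 → 05:21 UTC.
Add 2 hours and 33 minutes layover in Farhaven → 07:54 UTC.
Add 8 hours 57 minutes leg 3 → 16:51 UTC.
Add 5 hours 10 minutes layover in Osaka → 22:01 UTC.
Add 5 hours 51 minutes leg 4 → 03:52 UTC (Aug 28).
Tehran is UTC+3:30, so local arrival = 03:52 + 3:30 = 07:22 on Aug 28.

07:22 on Aug 28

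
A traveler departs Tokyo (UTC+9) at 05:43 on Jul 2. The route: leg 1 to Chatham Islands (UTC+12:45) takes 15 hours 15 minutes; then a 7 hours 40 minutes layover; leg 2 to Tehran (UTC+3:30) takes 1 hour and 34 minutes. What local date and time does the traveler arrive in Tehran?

00:42 on Jul 3

Convert departure to UTC: 05:43 − 9:00 = 20:43 UTC on Jul 1.
Add 15 hours 15 minutes leg 1 → 11:58 UTC (Jul 2).
Add 7 hours and 40 minutes layover in Chatham Islands → 19:38 UTC.
Add 1 hour 34 minutes leg 2 → 21:12 UTC.
Tehran is UTC+3:30, so local arrival = 21:12 + 3:30 = 00:42 on Jul 3.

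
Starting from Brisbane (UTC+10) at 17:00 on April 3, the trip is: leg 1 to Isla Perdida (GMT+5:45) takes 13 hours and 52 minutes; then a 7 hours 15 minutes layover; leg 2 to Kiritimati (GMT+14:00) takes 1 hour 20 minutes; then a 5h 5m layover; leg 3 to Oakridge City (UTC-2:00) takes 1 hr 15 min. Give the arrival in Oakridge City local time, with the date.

Convert departure to UTC: 17:00 − 10:00 = 07:00 UTC on Apr 3.
Add 13 hours and 52 minutes leg 1 → 20:52 UTC.
Add 7 hours and 15 minutes layover in Isla Perdida → 04:07 UTC (Apr 4).
Add 1 hour and 20 minutes leg 2 → 05:27 UTC.
Add 5 hours 5 minutes layover in Kiritimati → 10:32 UTC.
Add 1 hour and 15 minutes leg 3 → 11:47 UTC.
Oakridge City is UTC−2:00, so local arrival = 11:47 − 2:00 = 09:47 on Apr 4.

09:47 on April 4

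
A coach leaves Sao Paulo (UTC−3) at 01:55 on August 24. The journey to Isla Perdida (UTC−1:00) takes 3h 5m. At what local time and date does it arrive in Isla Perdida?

07:00 on Aug 24

Isla Perdida is 2:00 ahead of Sao Paulo.
After 3 hours and 5 minutes it is 05:00 in Sao Paulo.
Shift by the zone difference: 05:00 + 2:00 = 07:00 on Aug 24 in Isla Perdida.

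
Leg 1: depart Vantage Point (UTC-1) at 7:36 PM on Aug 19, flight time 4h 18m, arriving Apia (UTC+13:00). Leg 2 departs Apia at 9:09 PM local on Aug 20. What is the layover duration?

Convert departure to UTC: 7:36 PM + 1:00 = 8:36 PM UTC on Aug 19.
Add 4 hours 18 minutes flight time → 12:54 AM UTC (Aug 20).
Apia is UTC+13:00, so local arrival = 12:54 AM + 13:00 = 1:54 PM on Aug 20.
Layover = 9:09 PM − 1:54 PM = 7 hours 15 minutes.

7 hours 15 minutes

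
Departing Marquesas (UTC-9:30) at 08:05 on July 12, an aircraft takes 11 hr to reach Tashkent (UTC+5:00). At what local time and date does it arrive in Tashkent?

Convert departure to UTC: 08:05 + 9:30 = 17:35 UTC on Jul 12.
Add 11 hours travel time → 04:35 UTC (Jul 13).
Tashkent is UTC+5:00, so local arrival = 04:35 + 5:00 = 09:35 on Jul 13.

09:35 on Jul 13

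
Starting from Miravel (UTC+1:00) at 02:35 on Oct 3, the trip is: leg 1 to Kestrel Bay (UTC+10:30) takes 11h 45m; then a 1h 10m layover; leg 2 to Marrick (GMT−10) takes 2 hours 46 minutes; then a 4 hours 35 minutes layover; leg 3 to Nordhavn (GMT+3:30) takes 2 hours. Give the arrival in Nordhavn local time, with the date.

Convert departure to UTC: 02:35 − 1:00 = 01:35 UTC on Oct 3.
Add 11 hours and 45 minutes leg 1 → 13:20 UTC.
Add 1 hour and 10 minutes layover in Kestrel Bay → 14:30 UTC.
Add 2 hours and 46 minutes leg 2 → 17:16 UTC.
Add 4 hours 35 minutes layover in Marrick → 21:51 UTC.
Add 2 hours leg 3 → 23:51 UTC.
Nordhavn is UTC+3:30, so local arrival = 23:51 + 3:30 = 03:21 on Oct 4.

03:21 on Oct 4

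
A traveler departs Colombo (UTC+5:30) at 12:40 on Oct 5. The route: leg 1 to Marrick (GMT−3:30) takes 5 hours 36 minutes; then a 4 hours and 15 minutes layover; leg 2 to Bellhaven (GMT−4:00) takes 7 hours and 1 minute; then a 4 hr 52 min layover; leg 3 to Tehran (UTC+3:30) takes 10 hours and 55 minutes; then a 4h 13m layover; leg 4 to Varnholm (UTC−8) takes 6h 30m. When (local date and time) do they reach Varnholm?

18:32 on Oct 6

Convert departure to UTC: 12:40 − 5:30 = 07:10 UTC on Oct 5.
Add 5 hours and 36 minutes leg 1 → 12:46 UTC.
Add 4 hours 15 minutes layover in Marrick → 17:01 UTC.
Add 7 hours 1 minute leg 2 → 00:02 UTC (Oct 6).
Add 4 hours and 52 minutes layover in Bellhaven → 04:54 UTC.
Add 10 hours 55 minutes leg 3 → 15:49 UTC.
Add 4 hours and 13 minutes layover in Tehran → 20:02 UTC.
Add 6 hours and 30 minutes leg 4 → 02:32 UTC (Oct 7).
Varnholm is UTC−8:00, so local arrival = 02:32 − 8:00 = 18:32 on Oct 6.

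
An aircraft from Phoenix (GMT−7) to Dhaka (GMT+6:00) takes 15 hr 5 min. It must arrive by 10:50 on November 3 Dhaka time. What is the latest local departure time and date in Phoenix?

Target arrival in UTC: 10:50 − 6:00 = 04:50 on Nov 3.
Subtract 15 hours 5 minutes → departure 13:45 UTC on Nov 2.
Phoenix is UTC−7:00: 13:45 − 7:00 = 06:45 on Nov 2.

06:45 on November 2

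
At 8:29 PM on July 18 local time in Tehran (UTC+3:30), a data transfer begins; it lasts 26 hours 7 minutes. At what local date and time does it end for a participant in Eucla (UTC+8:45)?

Convert start to UTC: 8:29 PM − 3:30 = 4:59 PM UTC on Jul 18.
Add 26 hours 7 minutes duration → 7:06 PM UTC (Jul 19).
Eucla is UTC+8:45, so local end time = 7:06 PM + 8:45 = 3:51 AM on Jul 20.

3:51 AM on July 20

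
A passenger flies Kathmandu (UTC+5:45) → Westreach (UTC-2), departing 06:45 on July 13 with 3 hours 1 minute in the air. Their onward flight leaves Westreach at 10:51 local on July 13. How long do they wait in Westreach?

8 hours 50 minutes

Convert departure to UTC: 06:45 − 5:45 = 01:00 UTC on Jul 13.
Add 3 hours 1 minute flight time → 04:01 UTC.
Westreach is UTC−2:00, so local arrival = 04:01 − 2:00 = 02:01 on Jul 13.
Layover = 10:51 − 02:01 = 8 hours 50 minutes.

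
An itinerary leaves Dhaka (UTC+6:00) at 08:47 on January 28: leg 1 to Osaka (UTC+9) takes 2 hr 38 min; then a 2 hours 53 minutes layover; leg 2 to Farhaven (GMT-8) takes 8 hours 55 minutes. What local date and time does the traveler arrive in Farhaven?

09:13 on Jan 28

Convert departure to UTC: 08:47 − 6:00 = 02:47 UTC on Jan 28.
Add 2 hours and 38 minutes leg 1 → 05:25 UTC.
Add 2 hours and 53 minutes layover in Osaka → 08:18 UTC.
Add 8 hours and 55 minutes leg 2 → 17:13 UTC.
Farhaven is UTC−8:00, so local arrival = 17:13 − 8:00 = 09:13 on Jan 28.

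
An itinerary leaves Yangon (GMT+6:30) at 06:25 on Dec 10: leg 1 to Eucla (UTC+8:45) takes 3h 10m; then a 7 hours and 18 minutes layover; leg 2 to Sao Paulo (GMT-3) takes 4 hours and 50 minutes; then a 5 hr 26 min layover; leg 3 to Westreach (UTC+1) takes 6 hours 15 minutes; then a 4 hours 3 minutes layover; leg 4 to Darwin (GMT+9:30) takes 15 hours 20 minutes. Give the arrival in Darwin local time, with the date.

07:47 on Dec 12

Convert departure to UTC: 06:25 − 6:30 = 23:55 UTC on Dec 9.
Add 3 hours and 10 minutes leg 1 → 03:05 UTC (Dec 10).
Add 7 hours 18 minutes layover in Eucla → 10:23 UTC.
Add 4 hours and 50 minutes leg 2 → 15:13 UTC.
Add 5 hours 26 minutes layover in Sao Paulo → 20:39 UTC.
Add 6 hours and 15 minutes leg 3 → 02:54 UTC (Dec 11).
Add 4 hours 3 minutes layover in Westreach → 06:57 UTC.
Add 15 hours 20 minutes leg 4 → 22:17 UTC.
Darwin is UTC+9:30, so local arrival = 22:17 + 9:30 = 07:47 on Dec 12.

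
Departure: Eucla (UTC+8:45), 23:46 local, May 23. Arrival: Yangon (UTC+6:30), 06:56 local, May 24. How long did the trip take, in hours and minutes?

9 hours 25 minutes

Departure in UTC: 23:46 − 8:45 = 15:01 on May 23.
Arrival in UTC: 06:56 − 6:30 = 00:26 on May 24.
Elapsed = 00:26 − 15:01 (+1 day) = 9 hours 25 minutes.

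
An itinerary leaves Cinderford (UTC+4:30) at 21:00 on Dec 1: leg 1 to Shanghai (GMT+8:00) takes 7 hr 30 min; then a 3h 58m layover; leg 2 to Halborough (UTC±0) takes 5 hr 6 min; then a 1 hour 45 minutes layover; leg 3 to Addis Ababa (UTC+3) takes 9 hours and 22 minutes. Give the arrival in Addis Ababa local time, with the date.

23:11 on December 2

Convert departure to UTC: 21:00 − 4:30 = 16:30 UTC on Dec 1.
Add 7 hours and 30 minutes leg 1 → 00:00 UTC (Dec 2).
Add 3 hours and 58 minutes layover in Shanghai → 03:58 UTC.
Add 5 hours 6 minutes leg 2 → 09:04 UTC.
Add 1 hour and 45 minutes layover in Halborough → 10:49 UTC.
Add 9 hours 22 minutes leg 3 → 20:11 UTC.
Addis Ababa is UTC+3:00, so local arrival = 20:11 + 3:00 = 23:11 on Dec 2.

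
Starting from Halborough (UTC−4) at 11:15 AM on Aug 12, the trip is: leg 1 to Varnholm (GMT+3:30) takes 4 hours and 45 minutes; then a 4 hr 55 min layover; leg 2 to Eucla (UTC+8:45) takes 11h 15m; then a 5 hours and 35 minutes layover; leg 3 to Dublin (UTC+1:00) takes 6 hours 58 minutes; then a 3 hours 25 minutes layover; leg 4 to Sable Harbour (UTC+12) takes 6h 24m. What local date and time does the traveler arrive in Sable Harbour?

Convert departure to UTC: 11:15 AM + 4:00 = 3:15 PM UTC on Aug 12.
Add 4 hours 45 minutes leg 1 → 8:00 PM UTC.
Add 4 hours 55 minutes layover in Varnholm → 12:55 AM UTC (Aug 13).
Add 11 hours and 15 minutes leg 2 → 12:10 PM UTC.
Add 5 hours 35 minutes layover in Eucla → 5:45 PM UTC.
Add 6 hours 58 minutes leg 3 → 12:43 AM UTC (Aug 14).
Add 3 hours 25 minutes layover in Dublin → 4:08 AM UTC.
Add 6 hours and 24 minutes leg 4 → 10:32 AM UTC.
Sable Harbour is UTC+12:00, so local arrival = 10:32 AM + 12:00 = 10:32 PM on Aug 14.

10:32 PM on August 14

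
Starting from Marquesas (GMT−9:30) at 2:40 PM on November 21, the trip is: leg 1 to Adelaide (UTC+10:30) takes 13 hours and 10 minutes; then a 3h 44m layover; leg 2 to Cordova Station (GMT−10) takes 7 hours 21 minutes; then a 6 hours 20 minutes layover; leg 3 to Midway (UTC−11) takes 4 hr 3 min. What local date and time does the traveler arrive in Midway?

11:48 PM on Nov 22

Convert departure to UTC: 2:40 PM + 9:30 = 12:10 AM UTC on Nov 22.
Add 13 hours and 10 minutes leg 1 → 1:20 PM UTC.
Add 3 hours and 44 minutes layover in Adelaide → 5:04 PM UTC.
Add 7 hours and 21 minutes leg 2 → 12:25 AM UTC (Nov 23).
Add 6 hours and 20 minutes layover in Cordova Station → 6:45 AM UTC.
Add 4 hours 3 minutes leg 3 → 10:48 AM UTC.
Midway is UTC−11:00, so local arrival = 10:48 AM − 11:00 = 11:48 PM on Nov 22.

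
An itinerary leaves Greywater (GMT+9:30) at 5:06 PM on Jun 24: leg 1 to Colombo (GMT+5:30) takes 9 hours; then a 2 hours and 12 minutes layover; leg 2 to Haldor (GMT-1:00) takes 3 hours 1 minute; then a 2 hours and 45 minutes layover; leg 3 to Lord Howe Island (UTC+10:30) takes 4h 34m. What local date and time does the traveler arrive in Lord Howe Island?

3:38 PM on June 25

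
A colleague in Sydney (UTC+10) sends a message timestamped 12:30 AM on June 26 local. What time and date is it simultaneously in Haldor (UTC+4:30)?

In UTC: 12:30 AM − 10:00 = 2:30 PM on Jun 25.
Haldor is UTC+4:30: 2:30 PM + 4:30 = 7:00 PM on Jun 25.

7:00 PM on Jun 25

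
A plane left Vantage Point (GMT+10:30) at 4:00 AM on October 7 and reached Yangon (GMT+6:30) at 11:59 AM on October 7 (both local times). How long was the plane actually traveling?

Departure in UTC: 4:00 AM − 10:30 = 5:30 PM on Oct 6.
Arrival in UTC: 11:59 AM − 6:30 = 5:29 AM on Oct 7.
Elapsed = 5:29 AM − 5:30 PM (+1 day) = 11 hours 59 minutes.

11 hours 59 minutes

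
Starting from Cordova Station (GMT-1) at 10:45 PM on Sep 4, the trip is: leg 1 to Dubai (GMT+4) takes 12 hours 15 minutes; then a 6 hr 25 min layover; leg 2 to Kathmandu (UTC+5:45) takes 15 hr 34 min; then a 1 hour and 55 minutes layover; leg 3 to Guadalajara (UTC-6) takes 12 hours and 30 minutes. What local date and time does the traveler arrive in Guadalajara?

Convert departure to UTC: 10:45 PM + 1:00 = 11:45 PM UTC on Sep 4.
Add 12 hours and 15 minutes leg 1 → 12:00 PM UTC (Sep 5).
Add 6 hours 25 minutes layover in Dubai → 6:25 PM UTC.
Add 15 hours and 34 minutes leg 2 → 9:59 AM UTC (Sep 6).
Add 1 hour and 55 minutes layover in Kathmandu → 11:54 AM UTC.
Add 12 hours 30 minutes leg 3 → 12:24 AM UTC (Sep 7).
Guadalajara is UTC−6:00, so local arrival = 12:24 AM − 6:00 = 6:24 PM on Sep 6.

6:24 PM on Sep 6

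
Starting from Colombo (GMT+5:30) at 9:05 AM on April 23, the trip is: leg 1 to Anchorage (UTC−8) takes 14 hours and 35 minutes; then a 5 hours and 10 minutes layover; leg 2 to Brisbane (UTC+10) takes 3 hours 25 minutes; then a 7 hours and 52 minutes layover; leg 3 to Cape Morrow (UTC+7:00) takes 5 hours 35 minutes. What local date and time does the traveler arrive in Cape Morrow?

11:12 PM on April 24

Convert departure to UTC: 9:05 AM − 5:30 = 3:35 AM UTC on Apr 23.
Add 14 hours and 35 minutes leg 1 → 6:10 PM UTC.
Add 5 hours and 10 minutes layover in Anchorage → 11:20 PM UTC.
Add 3 hours 25 minutes leg 2 → 2:45 AM UTC (Apr 24).
Add 7 hours and 52 minutes layover in Brisbane → 10:37 AM UTC.
Add 5 hours and 35 minutes leg 3 → 4:12 PM UTC.
Cape Morrow is UTC+7:00, so local arrival = 4:12 PM + 7:00 = 11:12 PM on Apr 24.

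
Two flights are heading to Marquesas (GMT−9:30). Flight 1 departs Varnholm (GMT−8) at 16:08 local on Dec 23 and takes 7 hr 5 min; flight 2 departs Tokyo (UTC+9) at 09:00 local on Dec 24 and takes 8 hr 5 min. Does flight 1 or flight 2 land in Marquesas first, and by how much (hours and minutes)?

the first, by 52 minutes

Flight 1 in UTC: 16:08 + 8:00 = 00:08 on Dec 24.
+7 hours 5 minutes → arrive 07:13 UTC on Dec 24.
Flight 2 in UTC: 09:00 − 9:00 = 00:00 on Dec 24.
+8 hours and 5 minutes → arrive 08:05 UTC on Dec 24.
Flight 1 lands earlier by 52 minutes.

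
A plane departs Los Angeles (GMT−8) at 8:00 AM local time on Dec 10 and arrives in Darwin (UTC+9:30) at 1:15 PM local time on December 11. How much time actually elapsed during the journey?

Darwin is 17:30 ahead of Los Angeles.
Clock-face elapsed time (ignoring zones) is 29 hours 15 minutes.
Actual elapsed = 29 hours 15 minutes − 17:30 = 11 hours 45 minutes.

11 hours 45 minutes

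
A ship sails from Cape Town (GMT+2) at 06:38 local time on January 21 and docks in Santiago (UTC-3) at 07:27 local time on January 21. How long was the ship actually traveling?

5 hours 49 minutes

Santiago is 5:00 behind Cape Town.
Clock-face elapsed time (ignoring zones) is 49 minutes.
Actual elapsed = 49 minutes + 5:00 = 5 hours 49 minutes.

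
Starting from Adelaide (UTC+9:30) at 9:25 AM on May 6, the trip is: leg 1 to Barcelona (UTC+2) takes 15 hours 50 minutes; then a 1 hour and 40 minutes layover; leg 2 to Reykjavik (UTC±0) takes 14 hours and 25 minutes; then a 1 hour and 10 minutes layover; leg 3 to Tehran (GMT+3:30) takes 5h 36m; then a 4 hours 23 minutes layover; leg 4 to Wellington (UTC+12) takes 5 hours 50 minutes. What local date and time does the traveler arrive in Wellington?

12:49 PM on May 8

Convert departure to UTC: 9:25 AM − 9:30 = 11:55 PM UTC on May 5.
Add 15 hours and 50 minutes leg 1 → 3:45 PM UTC (May 6).
Add 1 hour 40 minutes layover in Barcelona → 5:25 PM UTC.
Add 14 hours and 25 minutes leg 2 → 7:50 AM UTC (May 7).
Add 1 hour and 10 minutes layover in Reykjavik → 9:00 AM UTC.
Add 5 hours and 36 minutes leg 3 → 2:36 PM UTC.
Add 4 hours and 23 minutes layover in Tehran → 6:59 PM UTC.
Add 5 hours 50 minutes leg 4 → 12:49 AM UTC (May 8).
Wellington is UTC+12:00, so local arrival = 12:49 AM + 12:00 = 12:49 PM on May 8.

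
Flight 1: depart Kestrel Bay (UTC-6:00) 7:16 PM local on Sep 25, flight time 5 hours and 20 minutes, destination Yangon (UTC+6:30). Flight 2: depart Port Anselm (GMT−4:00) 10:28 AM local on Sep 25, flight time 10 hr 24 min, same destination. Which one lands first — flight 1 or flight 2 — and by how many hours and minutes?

Flight 1 in UTC: 7:16 PM + 6:00 = 1:16 AM on Sep 26.
+5 hours 20 minutes → arrive 6:36 AM UTC on Sep 26.
Flight 2 in UTC: 10:28 AM + 4:00 = 2:28 PM on Sep 25.
+10 hours 24 minutes → arrive 12:52 AM UTC on Sep 26.
Flight 2 lands earlier by 5 hours 44 minutes.

the second, by 5 hours 44 minutes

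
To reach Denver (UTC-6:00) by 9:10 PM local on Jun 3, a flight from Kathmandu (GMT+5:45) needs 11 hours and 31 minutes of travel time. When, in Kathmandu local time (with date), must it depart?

Target arrival in UTC: 9:10 PM + 6:00 = 3:10 AM on Jun 4.
Subtract 11 hours 31 minutes → departure 3:39 PM UTC on Jun 3.
Kathmandu is UTC+5:45: 3:39 PM + 5:45 = 9:24 PM on Jun 3.

9:24 PM on June 3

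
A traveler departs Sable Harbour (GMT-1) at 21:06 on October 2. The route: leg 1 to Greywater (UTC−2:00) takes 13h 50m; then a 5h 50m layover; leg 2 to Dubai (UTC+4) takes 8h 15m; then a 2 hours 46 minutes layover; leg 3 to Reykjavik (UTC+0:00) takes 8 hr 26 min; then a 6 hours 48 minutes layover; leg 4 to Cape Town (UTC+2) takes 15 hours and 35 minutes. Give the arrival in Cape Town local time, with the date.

Convert departure to UTC: 21:06 + 1:00 = 22:06 UTC on Oct 2.
Add 13 hours and 50 minutes leg 1 → 11:56 UTC (Oct 3).
Add 5 hours and 50 minutes layover in Greywater → 17:46 UTC.
Add 8 hours and 15 minutes leg 2 → 02:01 UTC (Oct 4).
Add 2 hours and 46 minutes layover in Dubai → 04:47 UTC.
Add 8 hours 26 minutes leg 3 → 13:13 UTC.
Add 6 hours and 48 minutes layover in Reykjavik → 20:01 UTC.
Add 15 hours and 35 minutes leg 4 → 11:36 UTC (Oct 5).
Cape Town is UTC+2:00, so local arrival = 11:36 + 2:00 = 13:36 on Oct 5.

13:36 on Oct 5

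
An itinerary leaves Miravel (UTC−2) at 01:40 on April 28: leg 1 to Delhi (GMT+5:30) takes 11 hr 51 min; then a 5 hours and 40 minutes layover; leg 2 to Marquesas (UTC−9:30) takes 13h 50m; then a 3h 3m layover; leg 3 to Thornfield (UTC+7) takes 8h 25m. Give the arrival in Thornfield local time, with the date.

Convert departure to UTC: 01:40 + 2:00 = 03:40 UTC on Apr 28.
Add 11 hours 51 minutes leg 1 → 15:31 UTC.
Add 5 hours and 40 minutes layover in Delhi → 21:11 UTC.
Add 13 hours 50 minutes leg 2 → 11:01 UTC (Apr 29).
Add 3 hours 3 minutes layover in Marquesas → 14:04 UTC.
Add 8 hours and 25 minutes leg 3 → 22:29 UTC.
Thornfield is UTC+7:00, so local arrival = 22:29 + 7:00 = 05:29 on Apr 30.

05:29 on April 30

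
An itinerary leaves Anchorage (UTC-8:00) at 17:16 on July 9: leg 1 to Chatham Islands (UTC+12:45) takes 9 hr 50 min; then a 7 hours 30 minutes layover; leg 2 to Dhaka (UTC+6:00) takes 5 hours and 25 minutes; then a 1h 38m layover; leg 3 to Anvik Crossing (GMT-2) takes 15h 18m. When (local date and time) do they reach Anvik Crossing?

14:57 on July 11

Convert departure to UTC: 17:16 + 8:00 = 01:16 UTC on Jul 10.
Add 9 hours and 50 minutes leg 1 → 11:06 UTC.
Add 7 hours and 30 minutes layover in Chatham Islands → 18:36 UTC.
Add 5 hours 25 minutes leg 2 → 00:01 UTC (Jul 11).
Add 1 hour 38 minutes layover in Dhaka → 01:39 UTC.
Add 15 hours 18 minutes leg 3 → 16:57 UTC.
Anvik Crossing is UTC−2:00, so local arrival = 16:57 − 2:00 = 14:57 on Jul 11.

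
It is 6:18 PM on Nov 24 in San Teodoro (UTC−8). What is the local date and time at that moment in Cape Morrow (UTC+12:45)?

In UTC: 6:18 PM + 8:00 = 2:18 AM on Nov 25.
Cape Morrow is UTC+12:45: 2:18 AM + 12:45 = 3:03 PM on Nov 25.

3:03 PM on Nov 25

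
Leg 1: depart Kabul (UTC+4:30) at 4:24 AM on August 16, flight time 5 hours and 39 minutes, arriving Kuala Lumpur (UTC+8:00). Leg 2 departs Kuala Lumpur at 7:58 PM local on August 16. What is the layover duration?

Convert departure to UTC: 4:24 AM − 4:30 = 11:54 PM UTC on Aug 15.
Add 5 hours and 39 minutes flight time → 5:33 AM UTC (Aug 16).
Kuala Lumpur is UTC+8:00, so local arrival = 5:33 AM + 8:00 = 1:33 PM on Aug 16.
Layover = 7:58 PM − 1:33 PM = 6 hours 25 minutes.

6 hours 25 minutes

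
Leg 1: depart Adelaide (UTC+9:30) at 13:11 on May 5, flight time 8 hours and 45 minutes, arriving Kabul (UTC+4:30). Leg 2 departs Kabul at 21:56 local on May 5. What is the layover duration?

Convert departure to UTC: 13:11 − 9:30 = 03:41 UTC on May 5.
Add 8 hours and 45 minutes flight time → 12:26 UTC.
Kabul is UTC+4:30, so local arrival = 12:26 + 4:30 = 16:56 on May 5.
Layover = 21:56 − 16:56 = 5 hours.

5 hours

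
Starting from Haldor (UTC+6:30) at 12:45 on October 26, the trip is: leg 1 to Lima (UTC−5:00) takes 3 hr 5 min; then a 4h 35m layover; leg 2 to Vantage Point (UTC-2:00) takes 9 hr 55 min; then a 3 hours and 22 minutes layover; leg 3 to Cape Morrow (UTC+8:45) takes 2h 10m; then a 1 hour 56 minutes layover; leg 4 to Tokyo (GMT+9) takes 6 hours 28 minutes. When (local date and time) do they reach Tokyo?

22:46 on October 27

Convert departure to UTC: 12:45 − 6:30 = 06:15 UTC on Oct 26.
Add 3 hours and 5 minutes leg 1 → 09:20 UTC.
Add 4 hours 35 minutes layover in Lima → 13:55 UTC.
Add 9 hours and 55 minutes leg 2 → 23:50 UTC.
Add 3 hours and 22 minutes layover in Vantage Point → 03:12 UTC (Oct 27).
Add 2 hours and 10 minutes leg 3 → 05:22 UTC.
Add 1 hour 56 minutes layover in Cape Morrow → 07:18 UTC.
Add 6 hours 28 minutes leg 4 → 13:46 UTC.
Tokyo is UTC+9:00, so local arrival = 13:46 + 9:00 = 22:46 on Oct 27.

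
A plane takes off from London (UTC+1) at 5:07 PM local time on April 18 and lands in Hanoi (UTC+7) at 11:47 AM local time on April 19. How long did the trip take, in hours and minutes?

Departure in UTC: 5:07 PM − 1:00 = 4:07 PM on Apr 18.
Arrival in UTC: 11:47 AM − 7:00 = 4:47 AM on Apr 19.
Elapsed = 4:47 AM − 4:07 PM (+1 day) = 12 hours 40 minutes.

12 hours 40 minutes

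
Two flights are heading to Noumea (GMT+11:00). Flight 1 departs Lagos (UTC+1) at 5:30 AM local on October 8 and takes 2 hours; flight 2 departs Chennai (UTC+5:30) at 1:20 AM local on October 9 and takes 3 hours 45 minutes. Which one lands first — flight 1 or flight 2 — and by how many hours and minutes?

the first, by 17 hours 5 minutes

Flight 1 in UTC: 5:30 AM − 1:00 = 4:30 AM on Oct 8.
+2 hours → arrive 6:30 AM UTC on Oct 8.
Flight 2 in UTC: 1:20 AM − 5:30 = 7:50 PM on Oct 8.
+3 hours 45 minutes → arrive 11:35 PM UTC on Oct 8.
Flight 1 lands earlier by 17 hours 5 minutes.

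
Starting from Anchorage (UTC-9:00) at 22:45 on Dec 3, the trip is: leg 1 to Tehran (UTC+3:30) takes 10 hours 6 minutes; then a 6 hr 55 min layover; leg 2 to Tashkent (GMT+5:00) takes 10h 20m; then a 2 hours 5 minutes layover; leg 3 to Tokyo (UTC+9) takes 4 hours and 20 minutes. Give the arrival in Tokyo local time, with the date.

Convert departure to UTC: 22:45 + 9:00 = 07:45 UTC on Dec 4.
Add 10 hours 6 minutes leg 1 → 17:51 UTC.
Add 6 hours and 55 minutes layover in Tehran → 00:46 UTC (Dec 5).
Add 10 hours 20 minutes leg 2 → 11:06 UTC.
Add 2 hours and 5 minutes layover in Tashkent → 13:11 UTC.
Add 4 hours and 20 minutes leg 3 → 17:31 UTC.
Tokyo is UTC+9:00, so local arrival = 17:31 + 9:00 = 02:31 on Dec 6.

02:31 on December 6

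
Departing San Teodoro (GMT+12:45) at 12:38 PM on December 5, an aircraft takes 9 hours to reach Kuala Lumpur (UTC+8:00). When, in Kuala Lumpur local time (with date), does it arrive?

Convert departure to UTC: 12:38 PM − 12:45 = 11:53 PM UTC on Dec 4.
Add 9 hours travel time → 8:53 AM UTC (Dec 5).
Kuala Lumpur is UTC+8:00, so local arrival = 8:53 AM + 8:00 = 4:53 PM on Dec 5.

4:53 PM on Dec 5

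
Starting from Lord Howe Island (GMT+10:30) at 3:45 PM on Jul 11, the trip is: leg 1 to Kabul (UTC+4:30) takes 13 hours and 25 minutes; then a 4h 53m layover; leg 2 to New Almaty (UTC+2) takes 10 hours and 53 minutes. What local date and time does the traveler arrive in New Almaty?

12:26 PM on Jul 12

Convert departure to UTC: 3:45 PM − 10:30 = 5:15 AM UTC on Jul 11.
Add 13 hours and 25 minutes leg 1 → 6:40 PM UTC.
Add 4 hours 53 minutes layover in Kabul → 11:33 PM UTC.
Add 10 hours and 53 minutes leg 2 → 10:26 AM UTC (Jul 12).
New Almaty is UTC+2:00, so local arrival = 10:26 AM + 2:00 = 12:26 PM on Jul 12.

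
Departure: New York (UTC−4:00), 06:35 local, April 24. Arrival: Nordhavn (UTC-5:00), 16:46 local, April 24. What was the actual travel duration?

11 hours 11 minutes

Departure in UTC: 06:35 + 4:00 = 10:35 on Apr 24.
Arrival in UTC: 16:46 + 5:00 = 21:46 on Apr 24.
Elapsed = 21:46 − 10:35 = 11 hours 11 minutes.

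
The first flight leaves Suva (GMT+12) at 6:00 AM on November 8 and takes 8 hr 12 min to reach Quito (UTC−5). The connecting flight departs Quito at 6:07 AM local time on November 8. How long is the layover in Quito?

Convert departure to UTC: 6:00 AM − 12:00 = 6:00 PM UTC on Nov 7.
Add 8 hours 12 minutes flight time → 2:12 AM UTC (Nov 8).
Quito is UTC−5:00, so local arrival = 2:12 AM − 5:00 = 9:12 PM on Nov 7.
Layover = 6:07 AM − 9:12 PM (+1 day) = 8 hours 55 minutes.

8 hours 55 minutes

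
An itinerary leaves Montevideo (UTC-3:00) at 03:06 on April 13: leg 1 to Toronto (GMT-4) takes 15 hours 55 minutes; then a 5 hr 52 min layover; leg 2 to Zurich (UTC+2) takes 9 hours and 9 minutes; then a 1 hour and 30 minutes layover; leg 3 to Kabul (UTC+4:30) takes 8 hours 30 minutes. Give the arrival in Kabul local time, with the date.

03:32 on April 15

Convert departure to UTC: 03:06 + 3:00 = 06:06 UTC on Apr 13.
Add 15 hours 55 minutes leg 1 → 22:01 UTC.
Add 5 hours 52 minutes layover in Toronto → 03:53 UTC (Apr 14).
Add 9 hours 9 minutes leg 2 → 13:02 UTC.
Add 1 hour 30 minutes layover in Zurich → 14:32 UTC.
Add 8 hours and 30 minutes leg 3 → 23:02 UTC.
Kabul is UTC+4:30, so local arrival = 23:02 + 4:30 = 03:32 on Apr 15.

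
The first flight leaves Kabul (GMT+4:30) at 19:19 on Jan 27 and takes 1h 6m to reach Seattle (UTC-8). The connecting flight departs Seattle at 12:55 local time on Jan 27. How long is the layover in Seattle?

5 hours

Convert departure to UTC: 19:19 − 4:30 = 14:49 UTC on Jan 27.
Add 1 hour 6 minutes flight time → 15:55 UTC.
Seattle is UTC−8:00, so local arrival = 15:55 − 8:00 = 07:55 on Jan 27.
Layover = 12:55 − 07:55 = 5 hours.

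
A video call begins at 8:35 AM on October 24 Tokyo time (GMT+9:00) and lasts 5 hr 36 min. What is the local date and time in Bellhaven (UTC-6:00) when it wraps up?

Convert start to UTC: 8:35 AM − 9:00 = 11:35 PM UTC on Oct 23.
Add 5 hours 36 minutes duration → 5:11 AM UTC (Oct 24).
Bellhaven is UTC−6:00, so local end time = 5:11 AM − 6:00 = 11:11 PM on Oct 23.

11:11 PM on October 23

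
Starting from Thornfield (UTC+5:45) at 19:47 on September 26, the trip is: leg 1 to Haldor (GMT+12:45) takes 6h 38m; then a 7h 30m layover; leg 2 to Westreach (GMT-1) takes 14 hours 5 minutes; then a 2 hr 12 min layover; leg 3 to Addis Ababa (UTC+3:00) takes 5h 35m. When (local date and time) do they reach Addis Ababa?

05:02 on September 28

Convert departure to UTC: 19:47 − 5:45 = 14:02 UTC on Sep 26.
Add 6 hours and 38 minutes leg 1 → 20:40 UTC.
Add 7 hours and 30 minutes layover in Haldor → 04:10 UTC (Sep 27).
Add 14 hours 5 minutes leg 2 → 18:15 UTC.
Add 2 hours and 12 minutes layover in Westreach → 20:27 UTC.
Add 5 hours 35 minutes leg 3 → 02:02 UTC (Sep 28).
Addis Ababa is UTC+3:00, so local arrival = 02:02 + 3:00 = 05:02 on Sep 28.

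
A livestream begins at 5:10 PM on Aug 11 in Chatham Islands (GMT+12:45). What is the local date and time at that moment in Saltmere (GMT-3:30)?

12:55 AM on August 11

In UTC: 5:10 PM − 12:45 = 4:25 AM on Aug 11.
Saltmere is UTC−3:30: 4:25 AM − 3:30 = 12:55 AM on Aug 11.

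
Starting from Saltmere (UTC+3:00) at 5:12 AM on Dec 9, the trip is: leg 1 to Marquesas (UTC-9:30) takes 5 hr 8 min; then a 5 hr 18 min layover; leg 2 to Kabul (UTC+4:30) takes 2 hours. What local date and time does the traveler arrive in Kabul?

7:08 PM on December 9

Convert departure to UTC: 5:12 AM − 3:00 = 2:12 AM UTC on Dec 9.
Add 5 hours 8 minutes leg 1 → 7:20 AM UTC.
Add 5 hours 18 minutes layover in Marquesas → 12:38 PM UTC.
Add 2 hours leg 2 → 2:38 PM UTC.
Kabul is UTC+4:30, so local arrival = 2:38 PM + 4:30 = 7:08 PM on Dec 9.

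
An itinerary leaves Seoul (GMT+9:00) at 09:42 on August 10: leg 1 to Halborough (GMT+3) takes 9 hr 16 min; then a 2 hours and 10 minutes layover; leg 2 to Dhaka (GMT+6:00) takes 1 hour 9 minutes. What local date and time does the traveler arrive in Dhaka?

19:17 on August 10

Convert departure to UTC: 09:42 − 9:00 = 00:42 UTC on Aug 10.
Add 9 hours and 16 minutes leg 1 → 09:58 UTC.
Add 2 hours 10 minutes layover in Halborough → 12:08 UTC.
Add 1 hour 9 minutes leg 2 → 13:17 UTC.
Dhaka is UTC+6:00, so local arrival = 13:17 + 6:00 = 19:17 on Aug 10.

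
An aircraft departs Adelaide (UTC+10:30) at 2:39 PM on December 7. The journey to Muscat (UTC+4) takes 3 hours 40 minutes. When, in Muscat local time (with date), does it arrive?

11:49 AM on Dec 7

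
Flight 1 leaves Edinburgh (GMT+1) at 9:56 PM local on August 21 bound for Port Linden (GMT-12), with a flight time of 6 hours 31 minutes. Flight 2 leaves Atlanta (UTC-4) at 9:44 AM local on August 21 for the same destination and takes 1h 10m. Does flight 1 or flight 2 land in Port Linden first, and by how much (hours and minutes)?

the second, by 12 hours 33 minutes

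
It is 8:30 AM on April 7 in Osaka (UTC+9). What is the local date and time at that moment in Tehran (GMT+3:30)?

3:00 AM on Apr 7

In UTC: 8:30 AM − 9:00 = 11:30 PM on Apr 6.
Tehran is UTC+3:30: 11:30 PM + 3:30 = 3:00 AM on Apr 7.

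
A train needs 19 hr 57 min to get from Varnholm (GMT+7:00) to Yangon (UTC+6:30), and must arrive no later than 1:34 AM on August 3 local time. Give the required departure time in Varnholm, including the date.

Target arrival in UTC: 1:34 AM − 6:30 = 7:04 PM on Aug 2.
Subtract 19 hours and 57 minutes → departure 11:07 PM UTC on Aug 1.
Varnholm is UTC+7:00: 11:07 PM + 7:00 = 6:07 AM on Aug 2.

6:07 AM on August 2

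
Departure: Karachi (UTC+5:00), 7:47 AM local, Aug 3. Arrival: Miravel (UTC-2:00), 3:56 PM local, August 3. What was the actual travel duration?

15 hours 9 minutes

Miravel is 7:00 behind Karachi.
Clock-face elapsed time (ignoring zones) is 8 hours 9 minutes.
Actual elapsed = 8 hours 9 minutes + 7:00 = 15 hours 9 minutes.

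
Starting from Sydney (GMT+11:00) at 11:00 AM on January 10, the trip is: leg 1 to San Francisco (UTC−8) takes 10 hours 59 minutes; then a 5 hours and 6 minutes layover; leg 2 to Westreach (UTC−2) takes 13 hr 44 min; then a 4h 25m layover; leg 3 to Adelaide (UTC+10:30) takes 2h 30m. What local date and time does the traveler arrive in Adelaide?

Convert departure to UTC: 11:00 AM − 11:00 = 12:00 AM UTC on Jan 10.
Add 10 hours 59 minutes leg 1 → 10:59 AM UTC.
Add 5 hours and 6 minutes layover in San Francisco → 4:05 PM UTC.
Add 13 hours 44 minutes leg 2 → 5:49 AM UTC (Jan 11).
Add 4 hours 25 minutes layover in Westreach → 10:14 AM UTC.
Add 2 hours 30 minutes leg 3 → 12:44 PM UTC.
Adelaide is UTC+10:30, so local arrival = 12:44 PM + 10:30 = 11:14 PM on Jan 11.

11:14 PM on January 11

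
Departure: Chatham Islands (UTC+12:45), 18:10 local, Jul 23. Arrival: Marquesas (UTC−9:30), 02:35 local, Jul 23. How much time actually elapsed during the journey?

Departure in UTC: 18:10 − 12:45 = 05:25 on Jul 23.
Arrival in UTC: 02:35 + 9:30 = 12:05 on Jul 23.
Elapsed = 12:05 − 05:25 = 6 hours 40 minutes.

6 hours 40 minutes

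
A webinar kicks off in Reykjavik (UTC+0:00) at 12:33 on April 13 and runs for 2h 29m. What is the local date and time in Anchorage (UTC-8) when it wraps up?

Anchorage is 8:00 behind Reykjavik.
After 2 hours 29 minutes it is 15:02 in Reykjavik.
Shift by the zone difference: 15:02 − 8:00 = 07:02 on Apr 13 in Anchorage.

07:02 on Apr 13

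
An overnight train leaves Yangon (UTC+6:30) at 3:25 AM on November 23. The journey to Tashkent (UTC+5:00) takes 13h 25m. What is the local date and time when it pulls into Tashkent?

Tashkent is 1:30 behind Yangon.
After 13 hours and 25 minutes it is 4:50 PM in Yangon.
Shift by the zone difference: 4:50 PM − 1:30 = 3:20 PM on Nov 23 in Tashkent.

3:20 PM on November 23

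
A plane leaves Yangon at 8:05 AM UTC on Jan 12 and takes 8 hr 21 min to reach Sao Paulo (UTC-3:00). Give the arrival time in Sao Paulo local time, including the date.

1:26 PM on January 12

Departure is given in UTC: 8:05 AM on Jan 12.
Add 8 hours 21 minutes → 4:26 PM UTC.
Sao Paulo is UTC−3:00: 4:26 PM − 3:00 = 1:26 PM on Jan 12.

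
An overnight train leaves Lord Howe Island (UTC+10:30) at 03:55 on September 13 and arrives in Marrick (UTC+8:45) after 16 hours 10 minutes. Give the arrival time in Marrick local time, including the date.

Convert departure to UTC: 03:55 − 10:30 = 17:25 UTC on Sep 12.
Add 16 hours 10 minutes travel time → 09:35 UTC (Sep 13).
Marrick is UTC+8:45, so local arrival = 09:35 + 8:45 = 18:20 on Sep 13.

18:20 on Sep 13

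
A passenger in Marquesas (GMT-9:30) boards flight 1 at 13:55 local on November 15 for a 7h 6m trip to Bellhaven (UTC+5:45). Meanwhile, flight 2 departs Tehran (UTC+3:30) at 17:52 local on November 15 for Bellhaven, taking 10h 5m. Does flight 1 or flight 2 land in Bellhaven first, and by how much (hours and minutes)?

the second, by 6 hours 4 minutes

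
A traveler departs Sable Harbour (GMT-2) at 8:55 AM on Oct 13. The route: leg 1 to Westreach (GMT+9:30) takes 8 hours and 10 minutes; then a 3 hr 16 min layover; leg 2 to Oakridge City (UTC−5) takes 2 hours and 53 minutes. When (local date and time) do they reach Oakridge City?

Convert departure to UTC: 8:55 AM + 2:00 = 10:55 AM UTC on Oct 13.
Add 8 hours and 10 minutes leg 1 → 7:05 PM UTC.
Add 3 hours and 16 minutes layover in Westreach → 10:21 PM UTC.
Add 2 hours and 53 minutes leg 2 → 1:14 AM UTC (Oct 14).
Oakridge City is UTC−5:00, so local arrival = 1:14 AM − 5:00 = 8:14 PM on Oct 13.

8:14 PM on October 13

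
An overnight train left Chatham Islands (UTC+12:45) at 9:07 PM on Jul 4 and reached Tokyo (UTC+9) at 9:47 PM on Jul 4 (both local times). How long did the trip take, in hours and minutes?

Departure in UTC: 9:07 PM − 12:45 = 8:22 AM on Jul 4.
Arrival in UTC: 9:47 PM − 9:00 = 12:47 PM on Jul 4.
Elapsed = 12:47 PM − 8:22 AM = 4 hours 25 minutes.

4 hours 25 minutes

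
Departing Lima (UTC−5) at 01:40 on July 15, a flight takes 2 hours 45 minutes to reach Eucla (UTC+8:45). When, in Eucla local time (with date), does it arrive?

Convert departure to UTC: 01:40 + 5:00 = 06:40 UTC on Jul 15.
Add 2 hours and 45 minutes travel time → 09:25 UTC.
Eucla is UTC+8:45, so local arrival = 09:25 + 8:45 = 18:10 on Jul 15.

18:10 on Jul 15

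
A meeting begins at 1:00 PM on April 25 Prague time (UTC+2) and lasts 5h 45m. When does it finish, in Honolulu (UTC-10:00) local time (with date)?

6:45 AM on Apr 25

Convert start to UTC: 1:00 PM − 2:00 = 11:00 AM UTC on Apr 25.
Add 5 hours and 45 minutes duration → 4:45 PM UTC.
Honolulu is UTC−10:00, so local end time = 4:45 PM − 10:00 = 6:45 AM on Apr 25.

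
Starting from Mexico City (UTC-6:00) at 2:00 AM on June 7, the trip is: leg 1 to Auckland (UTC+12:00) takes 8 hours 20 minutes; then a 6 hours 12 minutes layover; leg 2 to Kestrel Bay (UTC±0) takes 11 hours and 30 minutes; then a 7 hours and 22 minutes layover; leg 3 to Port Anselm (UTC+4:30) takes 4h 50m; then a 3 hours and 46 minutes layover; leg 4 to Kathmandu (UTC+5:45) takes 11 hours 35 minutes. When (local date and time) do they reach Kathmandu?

Convert departure to UTC: 2:00 AM + 6:00 = 8:00 AM UTC on Jun 7.
Add 8 hours and 20 minutes leg 1 → 4:20 PM UTC.
Add 6 hours 12 minutes layover in Auckland → 10:32 PM UTC.
Add 11 hours and 30 minutes leg 2 → 10:02 AM UTC (Jun 8).
Add 7 hours and 22 minutes layover in Kestrel Bay → 5:24 PM UTC.
Add 4 hours 50 minutes leg 3 → 10:14 PM UTC.
Add 3 hours and 46 minutes layover in Port Anselm → 2:00 AM UTC (Jun 9).
Add 11 hours 35 minutes leg 4 → 1:35 PM UTC.
Kathmandu is UTC+5:45, so local arrival = 1:35 PM + 5:45 = 7:20 PM on Jun 9.

7:20 PM on June 9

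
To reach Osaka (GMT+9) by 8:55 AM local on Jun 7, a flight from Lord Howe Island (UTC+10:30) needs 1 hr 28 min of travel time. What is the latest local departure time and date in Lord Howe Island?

8:57 AM on Jun 7

Target arrival in UTC: 8:55 AM − 9:00 = 11:55 PM on Jun 6.
Subtract 1 hour and 28 minutes → departure 10:27 PM UTC on Jun 6.
Lord Howe Island is UTC+10:30: 10:27 PM + 10:30 = 8:57 AM on Jun 7.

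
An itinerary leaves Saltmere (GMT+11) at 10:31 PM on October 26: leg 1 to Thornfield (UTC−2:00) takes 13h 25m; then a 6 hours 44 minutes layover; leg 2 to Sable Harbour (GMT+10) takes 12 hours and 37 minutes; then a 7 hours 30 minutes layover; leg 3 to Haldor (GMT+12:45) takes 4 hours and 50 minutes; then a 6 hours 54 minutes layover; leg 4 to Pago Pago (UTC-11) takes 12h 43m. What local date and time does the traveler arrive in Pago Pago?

5:14 PM on Oct 28

Convert departure to UTC: 10:31 PM − 11:00 = 11:31 AM UTC on Oct 26.
Add 13 hours 25 minutes leg 1 → 12:56 AM UTC (Oct 27).
Add 6 hours 44 minutes layover in Thornfield → 7:40 AM UTC.
Add 12 hours and 37 minutes leg 2 → 8:17 PM UTC.
Add 7 hours 30 minutes layover in Sable Harbour → 3:47 AM UTC (Oct 28).
Add 4 hours and 50 minutes leg 3 → 8:37 AM UTC.
Add 6 hours and 54 minutes layover in Haldor → 3:31 PM UTC.
Add 12 hours and 43 minutes leg 4 → 4:14 AM UTC (Oct 29).
Pago Pago is UTC−11:00, so local arrival = 4:14 AM − 11:00 = 5:14 PM on Oct 28.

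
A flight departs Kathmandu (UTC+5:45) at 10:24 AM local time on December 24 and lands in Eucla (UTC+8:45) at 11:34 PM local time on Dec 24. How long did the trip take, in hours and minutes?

10 hours 10 minutes

Departure in UTC: 10:24 AM − 5:45 = 4:39 AM on Dec 24.
Arrival in UTC: 11:34 PM − 8:45 = 2:49 PM on Dec 24.
Elapsed = 2:49 PM − 4:39 AM = 10 hours 10 minutes.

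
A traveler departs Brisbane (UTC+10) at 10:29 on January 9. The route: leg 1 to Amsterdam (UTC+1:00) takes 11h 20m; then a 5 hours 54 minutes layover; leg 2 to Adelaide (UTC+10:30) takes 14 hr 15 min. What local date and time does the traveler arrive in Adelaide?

Convert departure to UTC: 10:29 − 10:00 = 00:29 UTC on Jan 9.
Add 11 hours and 20 minutes leg 1 → 11:49 UTC.
Add 5 hours 54 minutes layover in Amsterdam → 17:43 UTC.
Add 14 hours 15 minutes leg 2 → 07:58 UTC (Jan 10).
Adelaide is UTC+10:30, so local arrival = 07:58 + 10:30 = 18:28 on Jan 10.

18:28 on January 10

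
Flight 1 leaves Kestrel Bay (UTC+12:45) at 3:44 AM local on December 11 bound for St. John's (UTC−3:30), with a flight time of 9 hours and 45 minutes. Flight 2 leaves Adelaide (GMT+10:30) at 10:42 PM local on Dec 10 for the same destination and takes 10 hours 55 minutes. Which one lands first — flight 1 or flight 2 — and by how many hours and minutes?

the second, by 1 hour 37 minutes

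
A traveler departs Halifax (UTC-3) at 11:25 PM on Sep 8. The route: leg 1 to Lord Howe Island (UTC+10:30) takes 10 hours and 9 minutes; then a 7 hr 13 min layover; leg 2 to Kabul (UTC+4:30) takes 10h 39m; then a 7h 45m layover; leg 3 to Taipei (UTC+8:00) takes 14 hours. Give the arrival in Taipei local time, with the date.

Convert departure to UTC: 11:25 PM + 3:00 = 2:25 AM UTC on Sep 9.
Add 10 hours 9 minutes leg 1 → 12:34 PM UTC.
Add 7 hours and 13 minutes layover in Lord Howe Island → 7:47 PM UTC.
Add 10 hours and 39 minutes leg 2 → 6:26 AM UTC (Sep 10).
Add 7 hours and 45 minutes layover in Kabul → 2:11 PM UTC.
Add 14 hours leg 3 → 4:11 AM UTC (Sep 11).
Taipei is UTC+8:00, so local arrival = 4:11 AM + 8:00 = 12:11 PM on Sep 11.

12:11 PM on September 11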